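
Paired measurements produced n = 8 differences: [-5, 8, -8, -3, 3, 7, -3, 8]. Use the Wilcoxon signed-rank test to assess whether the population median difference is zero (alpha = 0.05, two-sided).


Step 1: Drop any zero differences (none here) and take |d_i|.
|d| = [5, 8, 8, 3, 3, 7, 3, 8]
Step 2: Midrank |d_i| (ties get averaged ranks).
ranks: |5|->4, |8|->7, |8|->7, |3|->2, |3|->2, |7|->5, |3|->2, |8|->7
Step 3: Attach original signs; sum ranks with positive sign and with negative sign.
W+ = 7 + 2 + 5 + 7 = 21
W- = 4 + 7 + 2 + 2 = 15
(Check: W+ + W- = 36 should equal n(n+1)/2 = 36.)
Step 4: Test statistic W = min(W+, W-) = 15.
Step 5: Ties in |d|, so use the tie-corrected normal approximation.
        E[W] = n(n+1)/4 = 8*9/4 = 18.
        Tie groups: |d|=3 (t=3), |d|=8 (t=3); sum(t^3 - t) = 48.
        Var[W] = n(n+1)(2n+1)/24 - sum(t^3-t)/48 = 1224/24 - 48/48 = 50.
        z = (W - E[W]) / sqrt(Var[W]) = (15 - 18) / 7.0711 = -0.4243.
        Two-sided p = 2*Phi(z) = 0.671373.
Step 6: alpha = 0.05. fail to reject H0.

W+ = 21, W- = 15, W = min = 15, p = 0.671373, fail to reject H0.


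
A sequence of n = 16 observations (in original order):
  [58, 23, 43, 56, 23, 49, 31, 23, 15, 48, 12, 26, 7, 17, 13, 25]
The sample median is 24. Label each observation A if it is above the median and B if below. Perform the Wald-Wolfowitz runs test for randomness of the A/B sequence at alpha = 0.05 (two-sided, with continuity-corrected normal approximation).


Step 1: Compute median = 24; label A = above, B = below.
Labels in order: ABAABAABBABABBBA  (n_A = 8, n_B = 8)
Step 2: Count runs R = 11.
Step 3: Under H0 (random ordering), E[R] = 2*n_A*n_B/(n_A+n_B) + 1 = 2*8*8/16 + 1 = 9.0000.
        Var[R] = 2*n_A*n_B*(2*n_A*n_B - n_A - n_B) / ((n_A+n_B)^2 * (n_A+n_B-1)) = 14336/3840 = 3.7333.
        SD[R] = 1.9322.
Step 4: Continuity-corrected z = (R - 0.5 - E[R]) / SD[R] = (11 - 0.5 - 9.0000) / 1.9322 = 0.7763.
Step 5: Two-sided p-value via normal approximation = 2*(1 - Phi(|z|)) = 0.437558.
Step 6: alpha = 0.05. fail to reject H0.

R = 11, z = 0.7763, p = 0.437558, fail to reject H0.


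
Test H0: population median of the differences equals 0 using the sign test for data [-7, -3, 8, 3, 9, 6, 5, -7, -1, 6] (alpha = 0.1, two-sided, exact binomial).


Step 1: Discard zero differences. Original n = 10; n_eff = number of nonzero differences = 10.
Nonzero differences (with sign): -7, -3, +8, +3, +9, +6, +5, -7, -1, +6
Step 2: Count signs: positive = 6, negative = 4.
Step 3: Under H0: P(positive) = 0.5, so the number of positives S ~ Bin(10, 0.5).
Step 4: Two-sided exact p-value = sum of Bin(10,0.5) probabilities at or below the observed probability = 0.753906.
Step 5: alpha = 0.1. fail to reject H0.

n_eff = 10, pos = 6, neg = 4, p = 0.753906, fail to reject H0.


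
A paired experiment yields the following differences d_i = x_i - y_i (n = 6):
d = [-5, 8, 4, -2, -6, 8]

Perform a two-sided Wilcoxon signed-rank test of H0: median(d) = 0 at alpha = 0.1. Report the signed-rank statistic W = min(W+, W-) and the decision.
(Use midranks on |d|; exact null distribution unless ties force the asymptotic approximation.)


Step 1: Drop any zero differences (none here) and take |d_i|.
|d| = [5, 8, 4, 2, 6, 8]
Step 2: Midrank |d_i| (ties get averaged ranks).
ranks: |5|->3, |8|->5.5, |4|->2, |2|->1, |6|->4, |8|->5.5
Step 3: Attach original signs; sum ranks with positive sign and with negative sign.
W+ = 5.5 + 2 + 5.5 = 13
W- = 3 + 1 + 4 = 8
(Check: W+ + W- = 21 should equal n(n+1)/2 = 21.)
Step 4: Test statistic W = min(W+, W-) = 8.
Step 5: Ties in |d|, so use the tie-corrected normal approximation.
        E[W] = n(n+1)/4 = 6*7/4 = 10.5.
        Tie groups: |d|=8 (t=2); sum(t^3 - t) = 6.
        Var[W] = n(n+1)(2n+1)/24 - sum(t^3-t)/48 = 546/24 - 6/48 = 22.625.
        z = (W - E[W]) / sqrt(Var[W]) = (8 - 10.5) / 4.7566 = -0.5256.
        Two-sided p = 2*Phi(z) = 0.599174.
Step 6: alpha = 0.1. fail to reject H0.

W+ = 13, W- = 8, W = min = 8, p = 0.599174, fail to reject H0.


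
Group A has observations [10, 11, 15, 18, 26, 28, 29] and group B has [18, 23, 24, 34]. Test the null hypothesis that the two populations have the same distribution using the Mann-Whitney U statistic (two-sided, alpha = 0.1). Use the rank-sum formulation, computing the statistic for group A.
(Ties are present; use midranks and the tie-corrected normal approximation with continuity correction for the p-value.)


Step 1: Combine and sort all 11 observations; assign midranks.
sorted (value, group): (10,X), (11,X), (15,X), (18,X), (18,Y), (23,Y), (24,Y), (26,X), (28,X), (29,X), (34,Y)
ranks: 10->1, 11->2, 15->3, 18->4.5, 18->4.5, 23->6, 24->7, 26->8, 28->9, 29->10, 34->11
Step 2: Rank sum for X: R1 = 1 + 2 + 3 + 4.5 + 8 + 9 + 10 = 37.5.
Step 3: U_X = R1 - n1(n1+1)/2 = 37.5 - 7*8/2 = 37.5 - 28 = 9.5.
       U_Y = n1*n2 - U_X = 28 - 9.5 = 18.5.
Step 4: Ties are present, so use the tie-corrected normal approximation (with continuity correction) for the p-value.
Step 5: p-value = 0.448659; compare to alpha = 0.1. fail to reject H0.

U_X = 9.5, p = 0.448659, fail to reject H0 at alpha = 0.1.


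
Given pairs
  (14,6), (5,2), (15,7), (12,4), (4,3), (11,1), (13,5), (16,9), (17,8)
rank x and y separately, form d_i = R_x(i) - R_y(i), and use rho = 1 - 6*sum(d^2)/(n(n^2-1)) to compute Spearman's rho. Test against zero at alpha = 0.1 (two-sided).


Step 1: Rank x and y separately (midranks; no ties here).
rank(x): 14->6, 5->2, 15->7, 12->4, 4->1, 11->3, 13->5, 16->8, 17->9
rank(y): 6->6, 2->2, 7->7, 4->4, 3->3, 1->1, 5->5, 9->9, 8->8
Step 2: d_i = R_x(i) - R_y(i); compute d_i^2.
  (6-6)^2=0, (2-2)^2=0, (7-7)^2=0, (4-4)^2=0, (1-3)^2=4, (3-1)^2=4, (5-5)^2=0, (8-9)^2=1, (9-8)^2=1
sum(d^2) = 10.
Step 3: rho = 1 - 6*10 / (9*(9^2 - 1)) = 1 - 60/720 = 0.916667.
Step 4: Under H0, t = rho * sqrt((n-2)/(1-rho^2)) = 6.0685 ~ t(7).
Step 5: Two-sided p-value from the t-distribution with 7 df = 0.000507.
Step 6: alpha = 0.1. reject H0.

rho = 0.9167, p = 0.000507, reject H0 at alpha = 0.1.


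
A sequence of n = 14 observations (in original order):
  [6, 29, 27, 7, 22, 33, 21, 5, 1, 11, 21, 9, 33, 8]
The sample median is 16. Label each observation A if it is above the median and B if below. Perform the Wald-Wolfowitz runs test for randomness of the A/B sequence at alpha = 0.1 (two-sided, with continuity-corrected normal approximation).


Step 1: Compute median = 16; label A = above, B = below.
Labels in order: BAABAAABBBABAB  (n_A = 7, n_B = 7)
Step 2: Count runs R = 9.
Step 3: Under H0 (random ordering), E[R] = 2*n_A*n_B/(n_A+n_B) + 1 = 2*7*7/14 + 1 = 8.0000.
        Var[R] = 2*n_A*n_B*(2*n_A*n_B - n_A - n_B) / ((n_A+n_B)^2 * (n_A+n_B-1)) = 8232/2548 = 3.2308.
        SD[R] = 1.7974.
Step 4: Continuity-corrected z = (R - 0.5 - E[R]) / SD[R] = (9 - 0.5 - 8.0000) / 1.7974 = 0.2782.
Step 5: Two-sided p-value via normal approximation = 2*(1 - Phi(|z|)) = 0.780879.
Step 6: alpha = 0.1. fail to reject H0.

R = 9, z = 0.2782, p = 0.780879, fail to reject H0.


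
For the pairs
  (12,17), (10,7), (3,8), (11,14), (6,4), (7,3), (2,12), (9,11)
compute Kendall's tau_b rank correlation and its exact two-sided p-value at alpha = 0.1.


Step 1: Enumerate the 28 unordered pairs (i,j) with i<j and classify each by sign(x_j-x_i) * sign(y_j-y_i).
  (1,2):dx=-2,dy=-10->C; (1,3):dx=-9,dy=-9->C; (1,4):dx=-1,dy=-3->C; (1,5):dx=-6,dy=-13->C
  (1,6):dx=-5,dy=-14->C; (1,7):dx=-10,dy=-5->C; (1,8):dx=-3,dy=-6->C; (2,3):dx=-7,dy=+1->D
  (2,4):dx=+1,dy=+7->C; (2,5):dx=-4,dy=-3->C; (2,6):dx=-3,dy=-4->C; (2,7):dx=-8,dy=+5->D
  (2,8):dx=-1,dy=+4->D; (3,4):dx=+8,dy=+6->C; (3,5):dx=+3,dy=-4->D; (3,6):dx=+4,dy=-5->D
  (3,7):dx=-1,dy=+4->D; (3,8):dx=+6,dy=+3->C; (4,5):dx=-5,dy=-10->C; (4,6):dx=-4,dy=-11->C
  (4,7):dx=-9,dy=-2->C; (4,8):dx=-2,dy=-3->C; (5,6):dx=+1,dy=-1->D; (5,7):dx=-4,dy=+8->D
  (5,8):dx=+3,dy=+7->C; (6,7):dx=-5,dy=+9->D; (6,8):dx=+2,dy=+8->C; (7,8):dx=+7,dy=-1->D
Step 2: C = 18, D = 10, total pairs = 28.
Step 3: tau = (C - D)/(n(n-1)/2) = (18 - 10)/28 = 0.285714.
Step 4: Exact two-sided p-value (enumerate n! = 40320 permutations of y under H0): p = 0.398760.
Step 5: alpha = 0.1. fail to reject H0.

tau_b = 0.2857 (C=18, D=10), p = 0.398760, fail to reject H0.


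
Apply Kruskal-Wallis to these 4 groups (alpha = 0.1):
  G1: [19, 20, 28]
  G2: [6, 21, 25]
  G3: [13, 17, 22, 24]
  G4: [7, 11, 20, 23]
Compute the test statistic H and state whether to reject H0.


Step 1: Combine all N = 14 observations and assign midranks.
sorted (value, group, rank): (6,G2,1), (7,G4,2), (11,G4,3), (13,G3,4), (17,G3,5), (19,G1,6), (20,G1,7.5), (20,G4,7.5), (21,G2,9), (22,G3,10), (23,G4,11), (24,G3,12), (25,G2,13), (28,G1,14)
Step 2: Sum ranks within each group.
R_1 = 27.5 (n_1 = 3)
R_2 = 23 (n_2 = 3)
R_3 = 31 (n_3 = 4)
R_4 = 23.5 (n_4 = 4)
Step 3: H = 12/(N(N+1)) * sum(R_i^2/n_i) - 3(N+1)
     = 12/(14*15) * (27.5^2/3 + 23^2/3 + 31^2/4 + 23.5^2/4) - 3*15
     = 0.057143 * 806.729 - 45
     = 1.098810.
Step 4: Ties present; correction factor C = 1 - 6/(14^3 - 14) = 0.997802. Corrected H = 1.098810 / 0.997802 = 1.101230.
Step 5: Under H0, H ~ chi^2(3); p-value = 0.776777.
Step 6: alpha = 0.1. fail to reject H0.

H = 1.1012, df = 3, p = 0.776777, fail to reject H0.


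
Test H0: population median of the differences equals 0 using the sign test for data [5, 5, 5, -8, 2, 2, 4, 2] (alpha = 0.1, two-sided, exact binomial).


Step 1: Discard zero differences. Original n = 8; n_eff = number of nonzero differences = 8.
Nonzero differences (with sign): +5, +5, +5, -8, +2, +2, +4, +2
Step 2: Count signs: positive = 7, negative = 1.
Step 3: Under H0: P(positive) = 0.5, so the number of positives S ~ Bin(8, 0.5).
Step 4: Two-sided exact p-value = sum of Bin(8,0.5) probabilities at or below the observed probability = 0.070312.
Step 5: alpha = 0.1. reject H0.

n_eff = 8, pos = 7, neg = 1, p = 0.070312, reject H0.


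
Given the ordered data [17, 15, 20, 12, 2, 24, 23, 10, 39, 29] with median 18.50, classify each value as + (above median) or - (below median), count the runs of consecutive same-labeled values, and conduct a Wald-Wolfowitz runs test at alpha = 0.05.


Step 1: Compute median = 18.50; label A = above, B = below.
Labels in order: BBABBAABAA  (n_A = 5, n_B = 5)
Step 2: Count runs R = 6.
Step 3: Under H0 (random ordering), E[R] = 2*n_A*n_B/(n_A+n_B) + 1 = 2*5*5/10 + 1 = 6.0000.
        Var[R] = 2*n_A*n_B*(2*n_A*n_B - n_A - n_B) / ((n_A+n_B)^2 * (n_A+n_B-1)) = 2000/900 = 2.2222.
        SD[R] = 1.4907.
Step 4: R = E[R], so z = 0 with no continuity correction.
Step 5: Two-sided p-value via normal approximation = 2*(1 - Phi(|z|)) = 1.000000.
Step 6: alpha = 0.05. fail to reject H0.

R = 6, z = 0.0000, p = 1.000000, fail to reject H0.


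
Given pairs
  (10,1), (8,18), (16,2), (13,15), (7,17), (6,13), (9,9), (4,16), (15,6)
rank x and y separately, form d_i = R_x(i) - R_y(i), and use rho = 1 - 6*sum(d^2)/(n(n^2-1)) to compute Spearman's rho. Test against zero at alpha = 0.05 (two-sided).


Step 1: Rank x and y separately (midranks; no ties here).
rank(x): 10->6, 8->4, 16->9, 13->7, 7->3, 6->2, 9->5, 4->1, 15->8
rank(y): 1->1, 18->9, 2->2, 15->6, 17->8, 13->5, 9->4, 16->7, 6->3
Step 2: d_i = R_x(i) - R_y(i); compute d_i^2.
  (6-1)^2=25, (4-9)^2=25, (9-2)^2=49, (7-6)^2=1, (3-8)^2=25, (2-5)^2=9, (5-4)^2=1, (1-7)^2=36, (8-3)^2=25
sum(d^2) = 196.
Step 3: rho = 1 - 6*196 / (9*(9^2 - 1)) = 1 - 1176/720 = -0.633333.
Step 4: Under H0, t = rho * sqrt((n-2)/(1-rho^2)) = -2.1653 ~ t(7).
Step 5: Two-sided p-value from the t-distribution with 7 df = 0.067086.
Step 6: alpha = 0.05. fail to reject H0.

rho = -0.6333, p = 0.067086, fail to reject H0 at alpha = 0.05.


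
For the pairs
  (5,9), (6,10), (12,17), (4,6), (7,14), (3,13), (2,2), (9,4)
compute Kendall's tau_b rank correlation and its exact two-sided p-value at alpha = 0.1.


Step 1: Enumerate the 28 unordered pairs (i,j) with i<j and classify each by sign(x_j-x_i) * sign(y_j-y_i).
  (1,2):dx=+1,dy=+1->C; (1,3):dx=+7,dy=+8->C; (1,4):dx=-1,dy=-3->C; (1,5):dx=+2,dy=+5->C
  (1,6):dx=-2,dy=+4->D; (1,7):dx=-3,dy=-7->C; (1,8):dx=+4,dy=-5->D; (2,3):dx=+6,dy=+7->C
  (2,4):dx=-2,dy=-4->C; (2,5):dx=+1,dy=+4->C; (2,6):dx=-3,dy=+3->D; (2,7):dx=-4,dy=-8->C
  (2,8):dx=+3,dy=-6->D; (3,4):dx=-8,dy=-11->C; (3,5):dx=-5,dy=-3->C; (3,6):dx=-9,dy=-4->C
  (3,7):dx=-10,dy=-15->C; (3,8):dx=-3,dy=-13->C; (4,5):dx=+3,dy=+8->C; (4,6):dx=-1,dy=+7->D
  (4,7):dx=-2,dy=-4->C; (4,8):dx=+5,dy=-2->D; (5,6):dx=-4,dy=-1->C; (5,7):dx=-5,dy=-12->C
  (5,8):dx=+2,dy=-10->D; (6,7):dx=-1,dy=-11->C; (6,8):dx=+6,dy=-9->D; (7,8):dx=+7,dy=+2->C
Step 2: C = 20, D = 8, total pairs = 28.
Step 3: tau = (C - D)/(n(n-1)/2) = (20 - 8)/28 = 0.428571.
Step 4: Exact two-sided p-value (enumerate n! = 40320 permutations of y under H0): p = 0.178869.
Step 5: alpha = 0.1. fail to reject H0.

tau_b = 0.4286 (C=20, D=8), p = 0.178869, fail to reject H0.


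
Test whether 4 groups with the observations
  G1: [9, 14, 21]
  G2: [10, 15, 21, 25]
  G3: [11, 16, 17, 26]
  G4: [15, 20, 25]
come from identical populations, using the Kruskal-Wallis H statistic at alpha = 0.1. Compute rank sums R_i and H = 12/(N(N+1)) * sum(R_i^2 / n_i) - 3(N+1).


Step 1: Combine all N = 14 observations and assign midranks.
sorted (value, group, rank): (9,G1,1), (10,G2,2), (11,G3,3), (14,G1,4), (15,G2,5.5), (15,G4,5.5), (16,G3,7), (17,G3,8), (20,G4,9), (21,G1,10.5), (21,G2,10.5), (25,G2,12.5), (25,G4,12.5), (26,G3,14)
Step 2: Sum ranks within each group.
R_1 = 15.5 (n_1 = 3)
R_2 = 30.5 (n_2 = 4)
R_3 = 32 (n_3 = 4)
R_4 = 27 (n_4 = 3)
Step 3: H = 12/(N(N+1)) * sum(R_i^2/n_i) - 3(N+1)
     = 12/(14*15) * (15.5^2/3 + 30.5^2/4 + 32^2/4 + 27^2/3) - 3*15
     = 0.057143 * 811.646 - 45
     = 1.379762.
Step 4: Ties present; correction factor C = 1 - 18/(14^3 - 14) = 0.993407. Corrected H = 1.379762 / 0.993407 = 1.388920.
Step 5: Under H0, H ~ chi^2(3); p-value = 0.708134.
Step 6: alpha = 0.1. fail to reject H0.

H = 1.3889, df = 3, p = 0.708134, fail to reject H0.


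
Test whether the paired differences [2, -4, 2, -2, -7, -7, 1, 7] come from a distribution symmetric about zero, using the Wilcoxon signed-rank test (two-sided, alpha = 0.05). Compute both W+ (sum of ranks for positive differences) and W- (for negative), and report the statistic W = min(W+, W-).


Step 1: Drop any zero differences (none here) and take |d_i|.
|d| = [2, 4, 2, 2, 7, 7, 1, 7]
Step 2: Midrank |d_i| (ties get averaged ranks).
ranks: |2|->3, |4|->5, |2|->3, |2|->3, |7|->7, |7|->7, |1|->1, |7|->7
Step 3: Attach original signs; sum ranks with positive sign and with negative sign.
W+ = 3 + 3 + 1 + 7 = 14
W- = 5 + 3 + 7 + 7 = 22
(Check: W+ + W- = 36 should equal n(n+1)/2 = 36.)
Step 4: Test statistic W = min(W+, W-) = 14.
Step 5: Ties in |d|, so use the tie-corrected normal approximation.
        E[W] = n(n+1)/4 = 8*9/4 = 18.
        Tie groups: |d|=2 (t=3), |d|=7 (t=3); sum(t^3 - t) = 48.
        Var[W] = n(n+1)(2n+1)/24 - sum(t^3-t)/48 = 1224/24 - 48/48 = 50.
        z = (W - E[W]) / sqrt(Var[W]) = (14 - 18) / 7.0711 = -0.5657.
        Two-sided p = 2*Phi(z) = 0.571608.
Step 6: alpha = 0.05. fail to reject H0.

W+ = 14, W- = 22, W = min = 14, p = 0.571608, fail to reject H0.


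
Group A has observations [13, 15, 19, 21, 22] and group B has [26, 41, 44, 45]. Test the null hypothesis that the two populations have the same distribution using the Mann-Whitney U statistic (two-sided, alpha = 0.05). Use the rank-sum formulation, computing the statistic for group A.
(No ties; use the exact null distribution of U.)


Step 1: Combine and sort all 9 observations; assign midranks.
sorted (value, group): (13,X), (15,X), (19,X), (21,X), (22,X), (26,Y), (41,Y), (44,Y), (45,Y)
ranks: 13->1, 15->2, 19->3, 21->4, 22->5, 26->6, 41->7, 44->8, 45->9
Step 2: Rank sum for X: R1 = 1 + 2 + 3 + 4 + 5 = 15.
Step 3: U_X = R1 - n1(n1+1)/2 = 15 - 5*6/2 = 15 - 15 = 0.
       U_Y = n1*n2 - U_X = 20 - 0 = 20.
Step 4: No ties, so the exact null distribution of U (based on enumerating the C(9,5) = 126 equally likely rank assignments) gives the two-sided p-value.
Step 5: p-value = 0.015873; compare to alpha = 0.05. reject H0.

U_X = 0, p = 0.015873, reject H0 at alpha = 0.05.


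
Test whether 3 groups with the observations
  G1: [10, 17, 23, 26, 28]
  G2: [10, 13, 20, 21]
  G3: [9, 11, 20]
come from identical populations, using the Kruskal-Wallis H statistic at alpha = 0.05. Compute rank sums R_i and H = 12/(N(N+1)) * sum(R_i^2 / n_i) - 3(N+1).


Step 1: Combine all N = 12 observations and assign midranks.
sorted (value, group, rank): (9,G3,1), (10,G1,2.5), (10,G2,2.5), (11,G3,4), (13,G2,5), (17,G1,6), (20,G2,7.5), (20,G3,7.5), (21,G2,9), (23,G1,10), (26,G1,11), (28,G1,12)
Step 2: Sum ranks within each group.
R_1 = 41.5 (n_1 = 5)
R_2 = 24 (n_2 = 4)
R_3 = 12.5 (n_3 = 3)
Step 3: H = 12/(N(N+1)) * sum(R_i^2/n_i) - 3(N+1)
     = 12/(12*13) * (41.5^2/5 + 24^2/4 + 12.5^2/3) - 3*13
     = 0.076923 * 540.533 - 39
     = 2.579487.
Step 4: Ties present; correction factor C = 1 - 12/(12^3 - 12) = 0.993007. Corrected H = 2.579487 / 0.993007 = 2.597653.
Step 5: Under H0, H ~ chi^2(2); p-value = 0.272852.
Step 6: alpha = 0.05. fail to reject H0.

H = 2.5977, df = 2, p = 0.272852, fail to reject H0.


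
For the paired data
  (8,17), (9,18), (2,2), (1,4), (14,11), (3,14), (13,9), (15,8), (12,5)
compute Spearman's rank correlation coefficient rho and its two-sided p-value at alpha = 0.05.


Step 1: Rank x and y separately (midranks; no ties here).
rank(x): 8->4, 9->5, 2->2, 1->1, 14->8, 3->3, 13->7, 15->9, 12->6
rank(y): 17->8, 18->9, 2->1, 4->2, 11->6, 14->7, 9->5, 8->4, 5->3
Step 2: d_i = R_x(i) - R_y(i); compute d_i^2.
  (4-8)^2=16, (5-9)^2=16, (2-1)^2=1, (1-2)^2=1, (8-6)^2=4, (3-7)^2=16, (7-5)^2=4, (9-4)^2=25, (6-3)^2=9
sum(d^2) = 92.
Step 3: rho = 1 - 6*92 / (9*(9^2 - 1)) = 1 - 552/720 = 0.233333.
Step 4: Under H0, t = rho * sqrt((n-2)/(1-rho^2)) = 0.6349 ~ t(7).
Step 5: Two-sided p-value from the t-distribution with 7 df = 0.545699.
Step 6: alpha = 0.05. fail to reject H0.

rho = 0.2333, p = 0.545699, fail to reject H0 at alpha = 0.05.


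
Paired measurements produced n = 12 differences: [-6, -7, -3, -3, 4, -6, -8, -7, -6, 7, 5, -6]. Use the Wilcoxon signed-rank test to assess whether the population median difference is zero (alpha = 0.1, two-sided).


Step 1: Drop any zero differences (none here) and take |d_i|.
|d| = [6, 7, 3, 3, 4, 6, 8, 7, 6, 7, 5, 6]
Step 2: Midrank |d_i| (ties get averaged ranks).
ranks: |6|->6.5, |7|->10, |3|->1.5, |3|->1.5, |4|->3, |6|->6.5, |8|->12, |7|->10, |6|->6.5, |7|->10, |5|->4, |6|->6.5
Step 3: Attach original signs; sum ranks with positive sign and with negative sign.
W+ = 3 + 10 + 4 = 17
W- = 6.5 + 10 + 1.5 + 1.5 + 6.5 + 12 + 10 + 6.5 + 6.5 = 61
(Check: W+ + W- = 78 should equal n(n+1)/2 = 78.)
Step 4: Test statistic W = min(W+, W-) = 17.
Step 5: Ties in |d|, so use the tie-corrected normal approximation.
        E[W] = n(n+1)/4 = 12*13/4 = 39.
        Tie groups: |d|=3 (t=2), |d|=6 (t=4), |d|=7 (t=3); sum(t^3 - t) = 90.
        Var[W] = n(n+1)(2n+1)/24 - sum(t^3-t)/48 = 3900/24 - 90/48 = 160.625.
        z = (W - E[W]) / sqrt(Var[W]) = (17 - 39) / 12.6738 = -1.7359.
        Two-sided p = 2*Phi(z) = 0.082588.
Step 6: alpha = 0.1. reject H0.

W+ = 17, W- = 61, W = min = 17, p = 0.082588, reject H0.


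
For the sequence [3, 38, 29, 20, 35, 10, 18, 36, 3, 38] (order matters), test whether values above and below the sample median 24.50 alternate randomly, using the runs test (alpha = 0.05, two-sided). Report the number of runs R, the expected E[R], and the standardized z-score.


Step 1: Compute median = 24.50; label A = above, B = below.
Labels in order: BAABABBABA  (n_A = 5, n_B = 5)
Step 2: Count runs R = 8.
Step 3: Under H0 (random ordering), E[R] = 2*n_A*n_B/(n_A+n_B) + 1 = 2*5*5/10 + 1 = 6.0000.
        Var[R] = 2*n_A*n_B*(2*n_A*n_B - n_A - n_B) / ((n_A+n_B)^2 * (n_A+n_B-1)) = 2000/900 = 2.2222.
        SD[R] = 1.4907.
Step 4: Continuity-corrected z = (R - 0.5 - E[R]) / SD[R] = (8 - 0.5 - 6.0000) / 1.4907 = 1.0062.
Step 5: Two-sided p-value via normal approximation = 2*(1 - Phi(|z|)) = 0.314305.
Step 6: alpha = 0.05. fail to reject H0.

R = 8, z = 1.0062, p = 0.314305, fail to reject H0.


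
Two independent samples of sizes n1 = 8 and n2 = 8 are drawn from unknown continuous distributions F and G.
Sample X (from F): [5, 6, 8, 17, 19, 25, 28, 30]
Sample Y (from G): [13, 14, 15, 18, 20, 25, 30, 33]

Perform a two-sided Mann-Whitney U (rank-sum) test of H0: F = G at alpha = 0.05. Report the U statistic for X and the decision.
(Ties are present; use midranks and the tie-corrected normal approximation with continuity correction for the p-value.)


Step 1: Combine and sort all 16 observations; assign midranks.
sorted (value, group): (5,X), (6,X), (8,X), (13,Y), (14,Y), (15,Y), (17,X), (18,Y), (19,X), (20,Y), (25,X), (25,Y), (28,X), (30,X), (30,Y), (33,Y)
ranks: 5->1, 6->2, 8->3, 13->4, 14->5, 15->6, 17->7, 18->8, 19->9, 20->10, 25->11.5, 25->11.5, 28->13, 30->14.5, 30->14.5, 33->16
Step 2: Rank sum for X: R1 = 1 + 2 + 3 + 7 + 9 + 11.5 + 13 + 14.5 = 61.
Step 3: U_X = R1 - n1(n1+1)/2 = 61 - 8*9/2 = 61 - 36 = 25.
       U_Y = n1*n2 - U_X = 64 - 25 = 39.
Step 4: Ties are present, so use the tie-corrected normal approximation (with continuity correction) for the p-value.
Step 5: p-value = 0.494201; compare to alpha = 0.05. fail to reject H0.

U_X = 25, p = 0.494201, fail to reject H0 at alpha = 0.05.


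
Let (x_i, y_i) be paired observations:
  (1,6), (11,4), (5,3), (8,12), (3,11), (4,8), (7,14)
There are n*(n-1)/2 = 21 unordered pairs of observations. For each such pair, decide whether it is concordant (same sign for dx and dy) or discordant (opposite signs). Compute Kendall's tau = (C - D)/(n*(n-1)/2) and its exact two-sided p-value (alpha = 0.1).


Step 1: Enumerate the 21 unordered pairs (i,j) with i<j and classify each by sign(x_j-x_i) * sign(y_j-y_i).
  (1,2):dx=+10,dy=-2->D; (1,3):dx=+4,dy=-3->D; (1,4):dx=+7,dy=+6->C; (1,5):dx=+2,dy=+5->C
  (1,6):dx=+3,dy=+2->C; (1,7):dx=+6,dy=+8->C; (2,3):dx=-6,dy=-1->C; (2,4):dx=-3,dy=+8->D
  (2,5):dx=-8,dy=+7->D; (2,6):dx=-7,dy=+4->D; (2,7):dx=-4,dy=+10->D; (3,4):dx=+3,dy=+9->C
  (3,5):dx=-2,dy=+8->D; (3,6):dx=-1,dy=+5->D; (3,7):dx=+2,dy=+11->C; (4,5):dx=-5,dy=-1->C
  (4,6):dx=-4,dy=-4->C; (4,7):dx=-1,dy=+2->D; (5,6):dx=+1,dy=-3->D; (5,7):dx=+4,dy=+3->C
  (6,7):dx=+3,dy=+6->C
Step 2: C = 11, D = 10, total pairs = 21.
Step 3: tau = (C - D)/(n(n-1)/2) = (11 - 10)/21 = 0.047619.
Step 4: Exact two-sided p-value (enumerate n! = 5040 permutations of y under H0): p = 1.000000.
Step 5: alpha = 0.1. fail to reject H0.

tau_b = 0.0476 (C=11, D=10), p = 1.000000, fail to reject H0.


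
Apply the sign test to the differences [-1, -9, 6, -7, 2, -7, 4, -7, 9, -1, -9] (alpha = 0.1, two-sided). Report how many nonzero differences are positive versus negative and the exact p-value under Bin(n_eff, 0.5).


Step 1: Discard zero differences. Original n = 11; n_eff = number of nonzero differences = 11.
Nonzero differences (with sign): -1, -9, +6, -7, +2, -7, +4, -7, +9, -1, -9
Step 2: Count signs: positive = 4, negative = 7.
Step 3: Under H0: P(positive) = 0.5, so the number of positives S ~ Bin(11, 0.5).
Step 4: Two-sided exact p-value = sum of Bin(11,0.5) probabilities at or below the observed probability = 0.548828.
Step 5: alpha = 0.1. fail to reject H0.

n_eff = 11, pos = 4, neg = 7, p = 0.548828, fail to reject H0.


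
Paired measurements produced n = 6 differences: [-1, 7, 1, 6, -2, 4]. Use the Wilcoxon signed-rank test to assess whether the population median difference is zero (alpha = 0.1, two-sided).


Step 1: Drop any zero differences (none here) and take |d_i|.
|d| = [1, 7, 1, 6, 2, 4]
Step 2: Midrank |d_i| (ties get averaged ranks).
ranks: |1|->1.5, |7|->6, |1|->1.5, |6|->5, |2|->3, |4|->4
Step 3: Attach original signs; sum ranks with positive sign and with negative sign.
W+ = 6 + 1.5 + 5 + 4 = 16.5
W- = 1.5 + 3 = 4.5
(Check: W+ + W- = 21 should equal n(n+1)/2 = 21.)
Step 4: Test statistic W = min(W+, W-) = 4.5.
Step 5: Ties in |d|, so use the tie-corrected normal approximation.
        E[W] = n(n+1)/4 = 6*7/4 = 10.5.
        Tie groups: |d|=1 (t=2); sum(t^3 - t) = 6.
        Var[W] = n(n+1)(2n+1)/24 - sum(t^3-t)/48 = 546/24 - 6/48 = 22.625.
        z = (W - E[W]) / sqrt(Var[W]) = (4.5 - 10.5) / 4.7566 = -1.2614.
        Two-sided p = 2*Phi(z) = 0.207160.
Step 6: alpha = 0.1. fail to reject H0.

W+ = 16.5, W- = 4.5, W = min = 4.5, p = 0.207160, fail to reject H0.


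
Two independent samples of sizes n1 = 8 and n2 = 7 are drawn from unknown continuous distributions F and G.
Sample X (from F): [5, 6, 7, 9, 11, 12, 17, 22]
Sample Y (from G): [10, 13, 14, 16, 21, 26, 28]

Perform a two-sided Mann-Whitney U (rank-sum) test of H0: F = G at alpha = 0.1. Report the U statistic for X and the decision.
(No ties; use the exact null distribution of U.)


Step 1: Combine and sort all 15 observations; assign midranks.
sorted (value, group): (5,X), (6,X), (7,X), (9,X), (10,Y), (11,X), (12,X), (13,Y), (14,Y), (16,Y), (17,X), (21,Y), (22,X), (26,Y), (28,Y)
ranks: 5->1, 6->2, 7->3, 9->4, 10->5, 11->6, 12->7, 13->8, 14->9, 16->10, 17->11, 21->12, 22->13, 26->14, 28->15
Step 2: Rank sum for X: R1 = 1 + 2 + 3 + 4 + 6 + 7 + 11 + 13 = 47.
Step 3: U_X = R1 - n1(n1+1)/2 = 47 - 8*9/2 = 47 - 36 = 11.
       U_Y = n1*n2 - U_X = 56 - 11 = 45.
Step 4: No ties, so the exact null distribution of U (based on enumerating the C(15,8) = 6435 equally likely rank assignments) gives the two-sided p-value.
Step 5: p-value = 0.054079; compare to alpha = 0.1. reject H0.

U_X = 11, p = 0.054079, reject H0 at alpha = 0.1.


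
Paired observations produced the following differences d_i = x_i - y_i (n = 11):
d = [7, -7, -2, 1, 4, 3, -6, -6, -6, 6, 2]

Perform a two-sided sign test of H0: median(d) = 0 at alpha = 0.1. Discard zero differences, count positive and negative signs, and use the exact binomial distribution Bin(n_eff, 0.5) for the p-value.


Step 1: Discard zero differences. Original n = 11; n_eff = number of nonzero differences = 11.
Nonzero differences (with sign): +7, -7, -2, +1, +4, +3, -6, -6, -6, +6, +2
Step 2: Count signs: positive = 6, negative = 5.
Step 3: Under H0: P(positive) = 0.5, so the number of positives S ~ Bin(11, 0.5).
Step 4: Two-sided exact p-value = sum of Bin(11,0.5) probabilities at or below the observed probability = 1.000000.
Step 5: alpha = 0.1. fail to reject H0.

n_eff = 11, pos = 6, neg = 5, p = 1.000000, fail to reject H0.


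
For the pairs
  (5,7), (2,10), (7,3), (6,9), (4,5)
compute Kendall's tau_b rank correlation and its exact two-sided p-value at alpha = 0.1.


Step 1: Enumerate the 10 unordered pairs (i,j) with i<j and classify each by sign(x_j-x_i) * sign(y_j-y_i).
  (1,2):dx=-3,dy=+3->D; (1,3):dx=+2,dy=-4->D; (1,4):dx=+1,dy=+2->C; (1,5):dx=-1,dy=-2->C
  (2,3):dx=+5,dy=-7->D; (2,4):dx=+4,dy=-1->D; (2,5):dx=+2,dy=-5->D; (3,4):dx=-1,dy=+6->D
  (3,5):dx=-3,dy=+2->D; (4,5):dx=-2,dy=-4->C
Step 2: C = 3, D = 7, total pairs = 10.
Step 3: tau = (C - D)/(n(n-1)/2) = (3 - 7)/10 = -0.400000.
Step 4: Exact two-sided p-value (enumerate n! = 120 permutations of y under H0): p = 0.483333.
Step 5: alpha = 0.1. fail to reject H0.

tau_b = -0.4000 (C=3, D=7), p = 0.483333, fail to reject H0.


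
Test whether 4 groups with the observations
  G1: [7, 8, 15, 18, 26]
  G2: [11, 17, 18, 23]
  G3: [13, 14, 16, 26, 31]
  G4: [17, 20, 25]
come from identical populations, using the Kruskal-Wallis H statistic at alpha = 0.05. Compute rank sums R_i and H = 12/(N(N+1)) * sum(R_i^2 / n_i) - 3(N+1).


Step 1: Combine all N = 17 observations and assign midranks.
sorted (value, group, rank): (7,G1,1), (8,G1,2), (11,G2,3), (13,G3,4), (14,G3,5), (15,G1,6), (16,G3,7), (17,G2,8.5), (17,G4,8.5), (18,G1,10.5), (18,G2,10.5), (20,G4,12), (23,G2,13), (25,G4,14), (26,G1,15.5), (26,G3,15.5), (31,G3,17)
Step 2: Sum ranks within each group.
R_1 = 35 (n_1 = 5)
R_2 = 35 (n_2 = 4)
R_3 = 48.5 (n_3 = 5)
R_4 = 34.5 (n_4 = 3)
Step 3: H = 12/(N(N+1)) * sum(R_i^2/n_i) - 3(N+1)
     = 12/(17*18) * (35^2/5 + 35^2/4 + 48.5^2/5 + 34.5^2/3) - 3*18
     = 0.039216 * 1418.45 - 54
     = 1.625490.
Step 4: Ties present; correction factor C = 1 - 18/(17^3 - 17) = 0.996324. Corrected H = 1.625490 / 0.996324 = 1.631488.
Step 5: Under H0, H ~ chi^2(3); p-value = 0.652271.
Step 6: alpha = 0.05. fail to reject H0.

H = 1.6315, df = 3, p = 0.652271, fail to reject H0.


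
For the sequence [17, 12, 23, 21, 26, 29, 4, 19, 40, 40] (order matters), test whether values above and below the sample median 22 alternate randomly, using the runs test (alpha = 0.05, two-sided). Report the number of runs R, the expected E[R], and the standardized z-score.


Step 1: Compute median = 22; label A = above, B = below.
Labels in order: BBABAABBAA  (n_A = 5, n_B = 5)
Step 2: Count runs R = 6.
Step 3: Under H0 (random ordering), E[R] = 2*n_A*n_B/(n_A+n_B) + 1 = 2*5*5/10 + 1 = 6.0000.
        Var[R] = 2*n_A*n_B*(2*n_A*n_B - n_A - n_B) / ((n_A+n_B)^2 * (n_A+n_B-1)) = 2000/900 = 2.2222.
        SD[R] = 1.4907.
Step 4: R = E[R], so z = 0 with no continuity correction.
Step 5: Two-sided p-value via normal approximation = 2*(1 - Phi(|z|)) = 1.000000.
Step 6: alpha = 0.05. fail to reject H0.

R = 6, z = 0.0000, p = 1.000000, fail to reject H0.


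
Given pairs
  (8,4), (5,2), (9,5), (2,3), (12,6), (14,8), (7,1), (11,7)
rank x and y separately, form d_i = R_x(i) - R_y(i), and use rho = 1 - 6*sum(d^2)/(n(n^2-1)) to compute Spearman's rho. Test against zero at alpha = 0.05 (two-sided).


Step 1: Rank x and y separately (midranks; no ties here).
rank(x): 8->4, 5->2, 9->5, 2->1, 12->7, 14->8, 7->3, 11->6
rank(y): 4->4, 2->2, 5->5, 3->3, 6->6, 8->8, 1->1, 7->7
Step 2: d_i = R_x(i) - R_y(i); compute d_i^2.
  (4-4)^2=0, (2-2)^2=0, (5-5)^2=0, (1-3)^2=4, (7-6)^2=1, (8-8)^2=0, (3-1)^2=4, (6-7)^2=1
sum(d^2) = 10.
Step 3: rho = 1 - 6*10 / (8*(8^2 - 1)) = 1 - 60/504 = 0.880952.
Step 4: Under H0, t = rho * sqrt((n-2)/(1-rho^2)) = 4.5601 ~ t(6).
Step 5: Two-sided p-value from the t-distribution with 6 df = 0.003850.
Step 6: alpha = 0.05. reject H0.

rho = 0.8810, p = 0.003850, reject H0 at alpha = 0.05.


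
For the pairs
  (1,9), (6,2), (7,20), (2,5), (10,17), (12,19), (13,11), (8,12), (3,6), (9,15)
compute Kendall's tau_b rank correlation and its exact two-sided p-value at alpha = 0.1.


Step 1: Enumerate the 45 unordered pairs (i,j) with i<j and classify each by sign(x_j-x_i) * sign(y_j-y_i).
  (1,2):dx=+5,dy=-7->D; (1,3):dx=+6,dy=+11->C; (1,4):dx=+1,dy=-4->D; (1,5):dx=+9,dy=+8->C
  (1,6):dx=+11,dy=+10->C; (1,7):dx=+12,dy=+2->C; (1,8):dx=+7,dy=+3->C; (1,9):dx=+2,dy=-3->D
  (1,10):dx=+8,dy=+6->C; (2,3):dx=+1,dy=+18->C; (2,4):dx=-4,dy=+3->D; (2,5):dx=+4,dy=+15->C
  (2,6):dx=+6,dy=+17->C; (2,7):dx=+7,dy=+9->C; (2,8):dx=+2,dy=+10->C; (2,9):dx=-3,dy=+4->D
  (2,10):dx=+3,dy=+13->C; (3,4):dx=-5,dy=-15->C; (3,5):dx=+3,dy=-3->D; (3,6):dx=+5,dy=-1->D
  (3,7):dx=+6,dy=-9->D; (3,8):dx=+1,dy=-8->D; (3,9):dx=-4,dy=-14->C; (3,10):dx=+2,dy=-5->D
  (4,5):dx=+8,dy=+12->C; (4,6):dx=+10,dy=+14->C; (4,7):dx=+11,dy=+6->C; (4,8):dx=+6,dy=+7->C
  (4,9):dx=+1,dy=+1->C; (4,10):dx=+7,dy=+10->C; (5,6):dx=+2,dy=+2->C; (5,7):dx=+3,dy=-6->D
  (5,8):dx=-2,dy=-5->C; (5,9):dx=-7,dy=-11->C; (5,10):dx=-1,dy=-2->C; (6,7):dx=+1,dy=-8->D
  (6,8):dx=-4,dy=-7->C; (6,9):dx=-9,dy=-13->C; (6,10):dx=-3,dy=-4->C; (7,8):dx=-5,dy=+1->D
  (7,9):dx=-10,dy=-5->C; (7,10):dx=-4,dy=+4->D; (8,9):dx=-5,dy=-6->C; (8,10):dx=+1,dy=+3->C
  (9,10):dx=+6,dy=+9->C
Step 2: C = 31, D = 14, total pairs = 45.
Step 3: tau = (C - D)/(n(n-1)/2) = (31 - 14)/45 = 0.377778.
Step 4: Exact two-sided p-value (enumerate n! = 3628800 permutations of y under H0): p = 0.155742.
Step 5: alpha = 0.1. fail to reject H0.

tau_b = 0.3778 (C=31, D=14), p = 0.155742, fail to reject H0.


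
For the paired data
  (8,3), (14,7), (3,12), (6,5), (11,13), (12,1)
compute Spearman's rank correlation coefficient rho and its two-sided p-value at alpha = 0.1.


Step 1: Rank x and y separately (midranks; no ties here).
rank(x): 8->3, 14->6, 3->1, 6->2, 11->4, 12->5
rank(y): 3->2, 7->4, 12->5, 5->3, 13->6, 1->1
Step 2: d_i = R_x(i) - R_y(i); compute d_i^2.
  (3-2)^2=1, (6-4)^2=4, (1-5)^2=16, (2-3)^2=1, (4-6)^2=4, (5-1)^2=16
sum(d^2) = 42.
Step 3: rho = 1 - 6*42 / (6*(6^2 - 1)) = 1 - 252/210 = -0.200000.
Step 4: Under H0, t = rho * sqrt((n-2)/(1-rho^2)) = -0.4082 ~ t(4).
Step 5: Two-sided p-value from the t-distribution with 4 df = 0.704000.
Step 6: alpha = 0.1. fail to reject H0.

rho = -0.2000, p = 0.704000, fail to reject H0 at alpha = 0.1.


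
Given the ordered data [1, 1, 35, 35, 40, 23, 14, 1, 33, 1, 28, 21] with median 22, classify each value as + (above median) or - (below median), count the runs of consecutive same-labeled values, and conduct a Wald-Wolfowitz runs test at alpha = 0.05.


Step 1: Compute median = 22; label A = above, B = below.
Labels in order: BBAAAABBABAB  (n_A = 6, n_B = 6)
Step 2: Count runs R = 7.
Step 3: Under H0 (random ordering), E[R] = 2*n_A*n_B/(n_A+n_B) + 1 = 2*6*6/12 + 1 = 7.0000.
        Var[R] = 2*n_A*n_B*(2*n_A*n_B - n_A - n_B) / ((n_A+n_B)^2 * (n_A+n_B-1)) = 4320/1584 = 2.7273.
        SD[R] = 1.6514.
Step 4: R = E[R], so z = 0 with no continuity correction.
Step 5: Two-sided p-value via normal approximation = 2*(1 - Phi(|z|)) = 1.000000.
Step 6: alpha = 0.05. fail to reject H0.

R = 7, z = 0.0000, p = 1.000000, fail to reject H0.


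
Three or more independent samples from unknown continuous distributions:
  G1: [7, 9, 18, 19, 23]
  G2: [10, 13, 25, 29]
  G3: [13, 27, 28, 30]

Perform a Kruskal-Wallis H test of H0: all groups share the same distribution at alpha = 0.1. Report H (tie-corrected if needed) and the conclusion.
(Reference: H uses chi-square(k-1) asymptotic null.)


Step 1: Combine all N = 13 observations and assign midranks.
sorted (value, group, rank): (7,G1,1), (9,G1,2), (10,G2,3), (13,G2,4.5), (13,G3,4.5), (18,G1,6), (19,G1,7), (23,G1,8), (25,G2,9), (27,G3,10), (28,G3,11), (29,G2,12), (30,G3,13)
Step 2: Sum ranks within each group.
R_1 = 24 (n_1 = 5)
R_2 = 28.5 (n_2 = 4)
R_3 = 38.5 (n_3 = 4)
Step 3: H = 12/(N(N+1)) * sum(R_i^2/n_i) - 3(N+1)
     = 12/(13*14) * (24^2/5 + 28.5^2/4 + 38.5^2/4) - 3*14
     = 0.065934 * 688.825 - 42
     = 3.417033.
Step 4: Ties present; correction factor C = 1 - 6/(13^3 - 13) = 0.997253. Corrected H = 3.417033 / 0.997253 = 3.426446.
Step 5: Under H0, H ~ chi^2(2); p-value = 0.180284.
Step 6: alpha = 0.1. fail to reject H0.

H = 3.4264, df = 2, p = 0.180284, fail to reject H0.


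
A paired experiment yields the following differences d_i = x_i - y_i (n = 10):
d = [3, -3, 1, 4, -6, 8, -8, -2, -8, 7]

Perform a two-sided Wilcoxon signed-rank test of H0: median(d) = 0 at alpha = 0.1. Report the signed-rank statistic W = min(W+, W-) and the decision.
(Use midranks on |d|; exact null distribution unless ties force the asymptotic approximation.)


Step 1: Drop any zero differences (none here) and take |d_i|.
|d| = [3, 3, 1, 4, 6, 8, 8, 2, 8, 7]
Step 2: Midrank |d_i| (ties get averaged ranks).
ranks: |3|->3.5, |3|->3.5, |1|->1, |4|->5, |6|->6, |8|->9, |8|->9, |2|->2, |8|->9, |7|->7
Step 3: Attach original signs; sum ranks with positive sign and with negative sign.
W+ = 3.5 + 1 + 5 + 9 + 7 = 25.5
W- = 3.5 + 6 + 9 + 2 + 9 = 29.5
(Check: W+ + W- = 55 should equal n(n+1)/2 = 55.)
Step 4: Test statistic W = min(W+, W-) = 25.5.
Step 5: Ties in |d|, so use the tie-corrected normal approximation.
        E[W] = n(n+1)/4 = 10*11/4 = 27.5.
        Tie groups: |d|=3 (t=2), |d|=8 (t=3); sum(t^3 - t) = 30.
        Var[W] = n(n+1)(2n+1)/24 - sum(t^3-t)/48 = 2310/24 - 30/48 = 95.625.
        z = (W - E[W]) / sqrt(Var[W]) = (25.5 - 27.5) / 9.7788 = -0.2045.
        Two-sided p = 2*Phi(z) = 0.837944.
Step 6: alpha = 0.1. fail to reject H0.

W+ = 25.5, W- = 29.5, W = min = 25.5, p = 0.837944, fail to reject H0.


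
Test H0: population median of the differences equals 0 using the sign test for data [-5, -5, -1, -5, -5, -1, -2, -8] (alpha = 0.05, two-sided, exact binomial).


Step 1: Discard zero differences. Original n = 8; n_eff = number of nonzero differences = 8.
Nonzero differences (with sign): -5, -5, -1, -5, -5, -1, -2, -8
Step 2: Count signs: positive = 0, negative = 8.
Step 3: Under H0: P(positive) = 0.5, so the number of positives S ~ Bin(8, 0.5).
Step 4: Two-sided exact p-value = sum of Bin(8,0.5) probabilities at or below the observed probability = 0.007812.
Step 5: alpha = 0.05. reject H0.

n_eff = 8, pos = 0, neg = 8, p = 0.007812, reject H0.


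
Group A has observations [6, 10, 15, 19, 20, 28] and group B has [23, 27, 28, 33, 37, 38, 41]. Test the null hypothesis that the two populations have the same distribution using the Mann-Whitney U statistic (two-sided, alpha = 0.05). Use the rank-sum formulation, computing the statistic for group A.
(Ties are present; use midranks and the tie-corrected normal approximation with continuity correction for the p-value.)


Step 1: Combine and sort all 13 observations; assign midranks.
sorted (value, group): (6,X), (10,X), (15,X), (19,X), (20,X), (23,Y), (27,Y), (28,X), (28,Y), (33,Y), (37,Y), (38,Y), (41,Y)
ranks: 6->1, 10->2, 15->3, 19->4, 20->5, 23->6, 27->7, 28->8.5, 28->8.5, 33->10, 37->11, 38->12, 41->13
Step 2: Rank sum for X: R1 = 1 + 2 + 3 + 4 + 5 + 8.5 = 23.5.
Step 3: U_X = R1 - n1(n1+1)/2 = 23.5 - 6*7/2 = 23.5 - 21 = 2.5.
       U_Y = n1*n2 - U_X = 42 - 2.5 = 39.5.
Step 4: Ties are present, so use the tie-corrected normal approximation (with continuity correction) for the p-value.
Step 5: p-value = 0.010025; compare to alpha = 0.05. reject H0.

U_X = 2.5, p = 0.010025, reject H0 at alpha = 0.05.


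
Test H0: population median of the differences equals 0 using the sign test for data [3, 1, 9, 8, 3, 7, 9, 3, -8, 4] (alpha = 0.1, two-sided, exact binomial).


Step 1: Discard zero differences. Original n = 10; n_eff = number of nonzero differences = 10.
Nonzero differences (with sign): +3, +1, +9, +8, +3, +7, +9, +3, -8, +4
Step 2: Count signs: positive = 9, negative = 1.
Step 3: Under H0: P(positive) = 0.5, so the number of positives S ~ Bin(10, 0.5).
Step 4: Two-sided exact p-value = sum of Bin(10,0.5) probabilities at or below the observed probability = 0.021484.
Step 5: alpha = 0.1. reject H0.

n_eff = 10, pos = 9, neg = 1, p = 0.021484, reject H0.


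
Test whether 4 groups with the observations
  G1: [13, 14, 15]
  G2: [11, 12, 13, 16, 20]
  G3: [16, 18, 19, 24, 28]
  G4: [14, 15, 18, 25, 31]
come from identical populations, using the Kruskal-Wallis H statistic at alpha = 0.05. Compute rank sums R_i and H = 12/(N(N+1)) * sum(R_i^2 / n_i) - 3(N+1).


Step 1: Combine all N = 18 observations and assign midranks.
sorted (value, group, rank): (11,G2,1), (12,G2,2), (13,G1,3.5), (13,G2,3.5), (14,G1,5.5), (14,G4,5.5), (15,G1,7.5), (15,G4,7.5), (16,G2,9.5), (16,G3,9.5), (18,G3,11.5), (18,G4,11.5), (19,G3,13), (20,G2,14), (24,G3,15), (25,G4,16), (28,G3,17), (31,G4,18)
Step 2: Sum ranks within each group.
R_1 = 16.5 (n_1 = 3)
R_2 = 30 (n_2 = 5)
R_3 = 66 (n_3 = 5)
R_4 = 58.5 (n_4 = 5)
Step 3: H = 12/(N(N+1)) * sum(R_i^2/n_i) - 3(N+1)
     = 12/(18*19) * (16.5^2/3 + 30^2/5 + 66^2/5 + 58.5^2/5) - 3*19
     = 0.035088 * 1826.4 - 57
     = 7.084211.
Step 4: Ties present; correction factor C = 1 - 30/(18^3 - 18) = 0.994840. Corrected H = 7.084211 / 0.994840 = 7.120954.
Step 5: Under H0, H ~ chi^2(3); p-value = 0.068141.
Step 6: alpha = 0.05. fail to reject H0.

H = 7.1210, df = 3, p = 0.068141, fail to reject H0.


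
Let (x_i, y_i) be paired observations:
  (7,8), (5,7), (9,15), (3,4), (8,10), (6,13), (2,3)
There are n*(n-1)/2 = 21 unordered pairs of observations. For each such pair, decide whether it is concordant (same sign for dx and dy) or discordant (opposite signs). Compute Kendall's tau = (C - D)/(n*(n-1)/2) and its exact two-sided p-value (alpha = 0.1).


Step 1: Enumerate the 21 unordered pairs (i,j) with i<j and classify each by sign(x_j-x_i) * sign(y_j-y_i).
  (1,2):dx=-2,dy=-1->C; (1,3):dx=+2,dy=+7->C; (1,4):dx=-4,dy=-4->C; (1,5):dx=+1,dy=+2->C
  (1,6):dx=-1,dy=+5->D; (1,7):dx=-5,dy=-5->C; (2,3):dx=+4,dy=+8->C; (2,4):dx=-2,dy=-3->C
  (2,5):dx=+3,dy=+3->C; (2,6):dx=+1,dy=+6->C; (2,7):dx=-3,dy=-4->C; (3,4):dx=-6,dy=-11->C
  (3,5):dx=-1,dy=-5->C; (3,6):dx=-3,dy=-2->C; (3,7):dx=-7,dy=-12->C; (4,5):dx=+5,dy=+6->C
  (4,6):dx=+3,dy=+9->C; (4,7):dx=-1,dy=-1->C; (5,6):dx=-2,dy=+3->D; (5,7):dx=-6,dy=-7->C
  (6,7):dx=-4,dy=-10->C
Step 2: C = 19, D = 2, total pairs = 21.
Step 3: tau = (C - D)/(n(n-1)/2) = (19 - 2)/21 = 0.809524.
Step 4: Exact two-sided p-value (enumerate n! = 5040 permutations of y under H0): p = 0.010714.
Step 5: alpha = 0.1. reject H0.

tau_b = 0.8095 (C=19, D=2), p = 0.010714, reject H0.
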